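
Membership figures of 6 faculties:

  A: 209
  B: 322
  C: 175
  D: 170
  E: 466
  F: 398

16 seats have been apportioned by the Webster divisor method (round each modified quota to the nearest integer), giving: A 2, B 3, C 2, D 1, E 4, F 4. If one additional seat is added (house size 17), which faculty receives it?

Priority for the next seat is population ÷ (current seats + 0.5).
Priorities: A 83.600, B 92.000, C 70.000, D 113.333, E 103.556, F 88.444.
Highest priority: D.

D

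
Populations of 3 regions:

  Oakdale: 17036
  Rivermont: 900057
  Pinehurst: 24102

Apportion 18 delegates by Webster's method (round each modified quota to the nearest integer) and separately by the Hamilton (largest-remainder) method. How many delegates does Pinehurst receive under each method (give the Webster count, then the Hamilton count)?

0 and 1

Webster: Oakdale 0, Rivermont 18, Pinehurst 0.
Hamilton: Oakdale 0, Rivermont 17, Pinehurst 1.
Pinehurst gets 0 under Webster and 1 under Hamilton.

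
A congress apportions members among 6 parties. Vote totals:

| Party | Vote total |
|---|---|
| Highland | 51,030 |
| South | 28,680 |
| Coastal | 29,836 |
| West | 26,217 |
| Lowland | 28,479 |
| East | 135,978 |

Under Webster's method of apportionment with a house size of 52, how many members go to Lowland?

Standard divisor 300220/52 ≈ 5773.462; standard quotas: Highland 8.839, South 4.968, Coastal 5.168, West 4.541, Lowland 4.933, East 23.552.
Rounding to the nearest integer gives 9, 5, 5, 5, 5, 24 = 53 seats, so the divisor must be adjusted.
With modified divisor 5800: modified quotas Highland 8.798, South 4.945, Coastal 5.144, West 4.520, Lowland 4.910, East 23.444.
Rounding to the nearest integer: Highland 9, South 5, Coastal 5, West 5, Lowland 5, East 23 (total 52).
Lowland receives 5.

5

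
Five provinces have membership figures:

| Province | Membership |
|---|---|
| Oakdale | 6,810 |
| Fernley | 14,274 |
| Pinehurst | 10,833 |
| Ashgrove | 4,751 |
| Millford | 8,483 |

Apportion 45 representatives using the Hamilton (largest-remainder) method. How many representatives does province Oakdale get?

7

Standard divisor: 45151 ÷ 45 ≈ 1003.356.
Standard quotas: Oakdale 6.7872, Fernley 14.2263, Pinehurst 10.7968, Ashgrove 4.7351, Millford 8.4546.
Lower quotas: Oakdale 6, Fernley 14, Pinehurst 10, Ashgrove 4, Millford 8 (sum 42, leaving 3 seats).
Remainders in descending order: Pinehurst 0.7968, Oakdale 0.7872, Ashgrove 0.7351, Millford 0.4546, Fernley 0.2263.
Largest remainders: Pinehurst, Oakdale, Ashgrove receive the extra seats.
Oakdale receives 7.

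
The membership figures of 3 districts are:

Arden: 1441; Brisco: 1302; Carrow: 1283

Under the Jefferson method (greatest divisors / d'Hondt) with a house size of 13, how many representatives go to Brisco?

4

Standard divisor 4026/13 ≈ 309.692; standard quotas: Arden 4.653, Brisco 4.204, Carrow 4.143.
Rounding down gives 4, 4, 4 = 12 seats, so the divisor must be adjusted.
With modified divisor 270: modified quotas Arden 5.337, Brisco 4.822, Carrow 4.752.
Rounding down: Arden 5, Brisco 4, Carrow 4 (total 13).
Brisco receives 4.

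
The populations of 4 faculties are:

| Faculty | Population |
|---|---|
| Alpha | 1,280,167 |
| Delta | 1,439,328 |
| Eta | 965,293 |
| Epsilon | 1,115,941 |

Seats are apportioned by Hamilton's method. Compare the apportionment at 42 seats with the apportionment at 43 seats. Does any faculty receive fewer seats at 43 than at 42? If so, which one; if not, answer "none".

At 42 seats: Alpha 11, Delta 13, Eta 8, Epsilon 10.
At 43 seats: Alpha 11, Delta 13, Eta 9, Epsilon 10.
No faculty's allocation decreased.

none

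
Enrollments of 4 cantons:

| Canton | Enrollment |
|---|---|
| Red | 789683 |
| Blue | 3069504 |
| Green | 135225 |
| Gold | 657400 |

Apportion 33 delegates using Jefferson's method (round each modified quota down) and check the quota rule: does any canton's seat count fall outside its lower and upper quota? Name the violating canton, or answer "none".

Standard quotas: Red 5.602, Blue 21.775, Green 0.959, Gold 4.664.
Jefferson allocation: Red 5, Blue 23, Green 1, Gold 4.
Blue has quota 21.775 (lower 21, upper 22) but receives 23 — outside the quota interval.

Blue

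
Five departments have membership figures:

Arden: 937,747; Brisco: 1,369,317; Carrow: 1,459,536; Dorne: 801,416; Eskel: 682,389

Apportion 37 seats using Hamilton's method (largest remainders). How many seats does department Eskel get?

The standard divisor is 5250405/37 ≈ 141902.838.
Standard quotas: Arden 6.6084, Brisco 9.6497, Carrow 10.2855, Dorne 5.6476, Eskel 4.8088.
Lower quotas: Arden 6, Brisco 9, Carrow 10, Dorne 5, Eskel 4 (sum 34, leaving 3 seats).
Remainders in descending order: Eskel 0.8088, Brisco 0.6497, Dorne 0.6476, Arden 0.6084, Carrow 0.2855.
Largest remainders: Eskel, Brisco, Dorne receive the extra seats.
Eskel receives 5.

5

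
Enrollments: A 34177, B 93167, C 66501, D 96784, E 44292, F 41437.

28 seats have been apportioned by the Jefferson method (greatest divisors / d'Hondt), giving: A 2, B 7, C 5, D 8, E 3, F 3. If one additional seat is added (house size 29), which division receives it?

Priority for the next seat is population ÷ (current seats + 1).
Priorities: A 11392.333, B 11645.875, C 11083.500, D 10753.778, E 11073.000, F 10359.250.
Highest priority: B.

B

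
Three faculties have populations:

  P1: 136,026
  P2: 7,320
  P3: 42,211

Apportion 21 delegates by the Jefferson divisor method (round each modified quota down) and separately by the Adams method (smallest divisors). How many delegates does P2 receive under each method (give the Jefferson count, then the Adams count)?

0 and 1

Jefferson: P1 16, P2 0, P3 5.
Adams: P1 15, P2 1, P3 5.
P2 gets 0 under Jefferson and 1 under Adams.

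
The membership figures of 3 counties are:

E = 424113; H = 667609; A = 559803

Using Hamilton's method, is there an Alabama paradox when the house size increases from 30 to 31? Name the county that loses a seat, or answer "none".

At 30 seats: E 8, H 12, A 10.
At 31 seats: E 8, H 13, A 10.
No county's allocation decreased.

none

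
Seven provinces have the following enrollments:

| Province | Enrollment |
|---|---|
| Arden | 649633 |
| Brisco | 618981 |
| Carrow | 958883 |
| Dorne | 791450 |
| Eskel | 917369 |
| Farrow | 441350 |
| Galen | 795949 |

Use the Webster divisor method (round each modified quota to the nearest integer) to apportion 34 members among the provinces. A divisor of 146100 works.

Arden 4, Brisco 4, Carrow 7, Dorne 5, Eskel 6, Farrow 3, Galen 5

With modified divisor 146100: modified quotas Arden 4.446, Brisco 4.237, Carrow 6.563, Dorne 5.417, Eskel 6.279, Farrow 3.021, Galen 5.448.
Rounding to the nearest integer: Arden 4, Brisco 4, Carrow 7, Dorne 5, Eskel 6, Farrow 3, Galen 5 (total 34).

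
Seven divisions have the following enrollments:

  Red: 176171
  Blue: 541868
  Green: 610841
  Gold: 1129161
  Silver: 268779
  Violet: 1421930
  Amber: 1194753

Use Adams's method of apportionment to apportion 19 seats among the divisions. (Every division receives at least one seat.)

Standard divisor 5343503/19 ≈ 281237; standard quotas: Red 0.626, Blue 1.927, Green 2.172, Gold 4.015, Silver 0.956, Violet 5.056, Amber 4.248.
Rounding up gives 1, 2, 3, 5, 1, 6, 5 = 23 seats, so the divisor must be adjusted.
With modified divisor 330500: modified quotas Red 0.533, Blue 1.640, Green 1.848, Gold 3.417, Silver 0.813, Violet 4.302, Amber 3.615.
Rounding up: Red 1, Blue 2, Green 2, Gold 4, Silver 1, Violet 5, Amber 4 (total 19).

Red: 1; Blue: 2; Green: 2; Gold: 4; Silver: 1; Violet: 5; Amber: 4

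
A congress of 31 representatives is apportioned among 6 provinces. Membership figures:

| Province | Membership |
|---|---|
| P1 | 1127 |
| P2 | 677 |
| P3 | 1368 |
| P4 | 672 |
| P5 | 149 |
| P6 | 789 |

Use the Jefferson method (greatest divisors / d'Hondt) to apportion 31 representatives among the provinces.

P1=8, P2=4, P3=9, P4=4, P5=1, P6=5

Standard divisor 4782/31 ≈ 154.258; standard quotas: P1 7.306, P2 4.389, P3 8.868, P4 4.356, P5 0.966, P6 5.115.
Rounding down gives 7, 4, 8, 4, 0, 5 = 28 seats, so the divisor must be adjusted.
With modified divisor 140: modified quotas P1 8.050, P2 4.836, P3 9.771, P4 4.800, P5 1.064, P6 5.636.
Rounding down: P1 8, P2 4, P3 9, P4 4, P5 1, P6 5 (total 31).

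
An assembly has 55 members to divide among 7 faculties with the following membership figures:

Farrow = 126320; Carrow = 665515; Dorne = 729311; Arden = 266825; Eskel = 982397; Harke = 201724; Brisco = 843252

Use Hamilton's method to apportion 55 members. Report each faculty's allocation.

The standard divisor is 3815344/55 ≈ 69369.891.
Standard quotas: Farrow 1.8210, Carrow 9.5937, Dorne 10.5134, Arden 3.8464, Eskel 14.1617, Harke 2.9079, Brisco 12.1559.
Lower quotas: Farrow 1, Carrow 9, Dorne 10, Arden 3, Eskel 14, Harke 2, Brisco 12 (sum 51, leaving 4 seats).
Remainders in descending order: Harke 0.9079, Arden 0.8464, Farrow 0.8210, Carrow 0.5937, Dorne 0.5134, Eskel 0.1617, Brisco 0.1559.
Largest remainders: Harke, Arden, Farrow, Carrow receive the extra seats.

Farrow 2; Carrow 10; Dorne 10; Arden 4; Eskel 14; Harke 3; Brisco 12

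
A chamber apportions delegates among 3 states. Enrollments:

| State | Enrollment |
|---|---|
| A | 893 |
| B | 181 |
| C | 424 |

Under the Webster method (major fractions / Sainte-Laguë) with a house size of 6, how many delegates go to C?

2

Standard divisor 1498/6 ≈ 249.667; standard quotas: A 3.577, B 0.725, C 1.698.
Rounding to the nearest integer gives 4, 1, 2 = 7 seats, so the divisor must be adjusted.
With modified divisor 270: modified quotas A 3.307, B 0.670, C 1.570.
Rounding to the nearest integer: A 3, B 1, C 2 (total 6).
C receives 2.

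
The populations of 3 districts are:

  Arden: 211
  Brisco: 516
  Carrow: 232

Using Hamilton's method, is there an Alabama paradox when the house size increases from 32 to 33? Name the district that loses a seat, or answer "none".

At 32 seats: Arden 7, Brisco 17, Carrow 8.
At 33 seats: Arden 7, Brisco 18, Carrow 8.
No district's allocation decreased.

none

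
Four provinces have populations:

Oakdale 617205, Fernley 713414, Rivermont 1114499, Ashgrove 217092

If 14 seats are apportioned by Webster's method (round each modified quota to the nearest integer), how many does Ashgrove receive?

Standard divisor 2662210/14 ≈ 190157.857; standard quotas: Oakdale 3.246, Fernley 3.752, Rivermont 5.861, Ashgrove 1.142.
Rounding to the nearest integer gives Oakdale 3, Fernley 4, Rivermont 6, Ashgrove 1 — total 14, matching the house size, so no adjustment is needed.
Ashgrove receives 1.

1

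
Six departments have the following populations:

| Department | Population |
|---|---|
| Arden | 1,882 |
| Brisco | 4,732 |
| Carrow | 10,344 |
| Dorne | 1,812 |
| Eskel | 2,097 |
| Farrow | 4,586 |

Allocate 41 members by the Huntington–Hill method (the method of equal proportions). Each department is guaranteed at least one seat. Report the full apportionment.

Arden 3, Brisco 8, Carrow 17, Dorne 3, Eskel 3, Farrow 7

With divisor 620: modified quotas Arden 3.035, Brisco 7.632, Carrow 16.684, Dorne 2.923, Eskel 3.382, Farrow 7.397.
Geometric-mean thresholds: Arden √(3·4)=3.464, Brisco √(7·8)=7.483, Carrow √(16·17)=16.492, Dorne √(2·3)=2.449, Eskel √(3·4)=3.464, Farrow √(7·8)=7.483.
Each quota rounded against its threshold gives Arden 3, Brisco 8, Carrow 17, Dorne 3, Eskel 3, Farrow 7 (total 41).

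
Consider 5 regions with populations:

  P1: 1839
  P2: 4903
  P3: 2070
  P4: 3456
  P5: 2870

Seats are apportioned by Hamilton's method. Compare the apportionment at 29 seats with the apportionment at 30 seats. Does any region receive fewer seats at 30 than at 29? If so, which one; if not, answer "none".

P1

At 29 seats: P1 4, P2 9, P3 4, P4 7, P5 5.
At 30 seats: P1 3, P2 10, P3 4, P4 7, P5 6.
P1 drops from 4 to 3.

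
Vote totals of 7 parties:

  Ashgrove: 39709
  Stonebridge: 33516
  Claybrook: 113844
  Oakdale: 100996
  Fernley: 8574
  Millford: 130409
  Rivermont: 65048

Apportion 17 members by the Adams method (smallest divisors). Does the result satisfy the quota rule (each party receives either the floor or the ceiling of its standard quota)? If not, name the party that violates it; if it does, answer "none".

none

Standard quotas: Ashgrove 1.372, Stonebridge 1.158, Claybrook 3.933, Oakdale 3.489, Fernley 0.296, Millford 4.505, Rivermont 2.247.
Adams allocation: Ashgrove 2, Stonebridge 1, Claybrook 4, Oakdale 3, Fernley 1, Millford 4, Rivermont 2.
Every allocation lies between the lower and upper quota.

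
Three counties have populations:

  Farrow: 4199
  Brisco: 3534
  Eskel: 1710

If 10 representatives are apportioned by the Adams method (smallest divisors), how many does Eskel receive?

2

Standard divisor 9443/10 ≈ 944.3; standard quotas: Farrow 4.447, Brisco 3.742, Eskel 1.811.
Rounding up gives 5, 4, 2 = 11 seats, so the divisor must be adjusted.
With modified divisor 1100: modified quotas Farrow 3.817, Brisco 3.213, Eskel 1.555.
Rounding up: Farrow 4, Brisco 4, Eskel 2 (total 10).
Eskel receives 2.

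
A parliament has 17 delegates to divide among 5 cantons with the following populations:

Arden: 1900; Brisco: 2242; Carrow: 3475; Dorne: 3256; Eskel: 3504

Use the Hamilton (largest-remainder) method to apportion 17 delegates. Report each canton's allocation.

Total 14377; standard divisor 14377/17 ≈ 845.706.
Standard quotas: Arden 2.247, Brisco 2.651, Carrow 4.109, Dorne 3.850, Eskel 4.143.
Lower quotas: Arden 2, Brisco 2, Carrow 4, Dorne 3, Eskel 4 (sum 15, leaving 2 seats).
Remainders in descending order: Dorne 0.850, Brisco 0.651, Arden 0.247, Eskel 0.143, Carrow 0.109.
The surplus seats go to Dorne, Brisco.

Arden 2; Brisco 3; Carrow 4; Dorne 4; Eskel 4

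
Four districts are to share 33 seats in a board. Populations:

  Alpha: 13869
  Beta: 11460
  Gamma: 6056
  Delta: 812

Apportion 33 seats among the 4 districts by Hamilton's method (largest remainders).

Alpha: 14, Beta: 12, Gamma: 6, Delta: 1

Total 32197; standard divisor 32197/33 ≈ 975.667.
Standard quotas: Alpha 14.2149, Beta 11.7458, Gamma 6.2070, Delta 0.8323.
Lower quotas: Alpha 14, Beta 11, Gamma 6, Delta 0 (sum 31, leaving 2 seats).
Remainders in descending order: Delta 0.8323, Beta 0.7458, Alpha 0.2149, Gamma 0.2070.
The surplus seats go to Delta, Beta.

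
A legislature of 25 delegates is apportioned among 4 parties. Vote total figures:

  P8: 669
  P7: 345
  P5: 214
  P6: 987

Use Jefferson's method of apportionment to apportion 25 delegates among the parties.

Standard divisor 2215/25 ≈ 88.6; standard quotas: P8 7.551, P7 3.894, P5 2.415, P6 11.140.
Rounding down gives 7, 3, 2, 11 = 23 seats, so the divisor must be adjusted.
With modified divisor 83: modified quotas P8 8.060, P7 4.157, P5 2.578, P6 11.892.
Rounding down: P8 8, P7 4, P5 2, P6 11 (total 25).

P8 8, P7 4, P5 2, P6 11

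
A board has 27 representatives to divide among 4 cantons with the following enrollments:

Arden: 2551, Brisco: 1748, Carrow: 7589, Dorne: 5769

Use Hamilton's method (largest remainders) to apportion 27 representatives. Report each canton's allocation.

The standard divisor is 17657/27 ≈ 653.963.
Standard quotas: Arden 3.9008, Brisco 2.6729, Carrow 11.6046, Dorne 8.8216.
Lower quotas: Arden 3, Brisco 2, Carrow 11, Dorne 8 (sum 24, leaving 3 seats).
Remainders in descending order: Arden 0.9008, Dorne 0.8216, Brisco 0.6729, Carrow 0.6046.
Largest remainders: Arden, Dorne, Brisco receive the extra seats.

Arden: 4, Brisco: 3, Carrow: 11, Dorne: 9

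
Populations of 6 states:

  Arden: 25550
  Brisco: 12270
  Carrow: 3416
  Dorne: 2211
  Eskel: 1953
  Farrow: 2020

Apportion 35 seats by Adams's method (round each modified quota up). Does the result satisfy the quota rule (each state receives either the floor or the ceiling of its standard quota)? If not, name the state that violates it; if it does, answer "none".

Standard quotas: Arden 18.858, Brisco 9.056, Carrow 2.521, Dorne 1.632, Eskel 1.441, Farrow 1.491.
Adams allocation: Arden 17, Brisco 9, Carrow 3, Dorne 2, Eskel 2, Farrow 2.
Arden has quota 18.858 (lower 18, upper 19) but receives 17 — outside the quota interval.

Arden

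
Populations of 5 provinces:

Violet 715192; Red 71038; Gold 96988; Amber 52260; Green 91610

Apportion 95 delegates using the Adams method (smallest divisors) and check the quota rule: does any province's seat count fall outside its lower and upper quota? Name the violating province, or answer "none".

Standard quotas: Violet 66.151, Red 6.571, Gold 8.971, Amber 4.834, Green 8.473.
Adams allocation: Violet 65, Red 7, Gold 9, Amber 5, Green 9.
Violet has quota 66.151 (lower 66, upper 67) but receives 65 — outside the quota interval.

Violet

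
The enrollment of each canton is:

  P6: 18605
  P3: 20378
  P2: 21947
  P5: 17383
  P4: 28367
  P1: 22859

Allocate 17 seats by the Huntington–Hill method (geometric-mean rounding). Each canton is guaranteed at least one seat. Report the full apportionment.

With divisor 7892: modified quotas P6 2.357, P3 2.582, P2 2.781, P5 2.203, P4 3.594, P1 2.896.
Geometric-mean thresholds: P6 √(2·3)=2.449, P3 √(2·3)=2.449, P2 √(2·3)=2.449, P5 √(2·3)=2.449, P4 √(3·4)=3.464, P1 √(2·3)=2.449.
Each quota rounded against its threshold gives P6 2, P3 3, P2 3, P5 2, P4 4, P1 3 (total 17).

P6: 2, P3: 3, P2: 3, P5: 2, P4: 4, P1: 3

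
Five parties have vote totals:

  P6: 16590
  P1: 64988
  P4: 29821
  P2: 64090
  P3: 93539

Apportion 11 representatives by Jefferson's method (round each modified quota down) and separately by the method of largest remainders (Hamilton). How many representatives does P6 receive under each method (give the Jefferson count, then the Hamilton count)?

0 and 1

Jefferson: P6 0, P1 3, P4 1, P2 3, P3 4.
Hamilton: P6 1, P1 3, P4 1, P2 2, P3 4.
P6 gets 0 under Jefferson and 1 under Hamilton.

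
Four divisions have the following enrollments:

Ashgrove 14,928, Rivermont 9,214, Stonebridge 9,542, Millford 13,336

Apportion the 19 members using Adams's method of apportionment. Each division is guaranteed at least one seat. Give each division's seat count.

Standard divisor 47020/19 ≈ 2474.737; standard quotas: Ashgrove 6.032, Rivermont 3.723, Stonebridge 3.856, Millford 5.389.
Rounding up gives 7, 4, 4, 6 = 21 seats, so the divisor must be adjusted.
With modified divisor 2800: modified quotas Ashgrove 5.331, Rivermont 3.291, Stonebridge 3.408, Millford 4.763.
Rounding up: Ashgrove 6, Rivermont 4, Stonebridge 4, Millford 5 (total 19).

Ashgrove 6, Rivermont 4, Stonebridge 4, Millford 5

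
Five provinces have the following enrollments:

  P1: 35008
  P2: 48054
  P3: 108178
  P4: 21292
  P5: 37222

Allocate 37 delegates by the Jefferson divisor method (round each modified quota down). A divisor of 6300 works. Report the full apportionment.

With modified divisor 6300: modified quotas P1 5.557, P2 7.628, P3 17.171, P4 3.380, P5 5.908.
Rounding down: P1 5, P2 7, P3 17, P4 3, P5 5 (total 37).

P1 5; P2 7; P3 17; P4 3; P5 5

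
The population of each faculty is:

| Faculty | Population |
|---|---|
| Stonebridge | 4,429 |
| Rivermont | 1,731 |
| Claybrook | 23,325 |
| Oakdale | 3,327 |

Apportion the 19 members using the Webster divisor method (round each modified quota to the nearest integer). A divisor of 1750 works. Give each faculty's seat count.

With modified divisor 1750: modified quotas Stonebridge 2.531, Rivermont 0.989, Claybrook 13.329, Oakdale 1.901.
Rounding to the nearest integer: Stonebridge 3, Rivermont 1, Claybrook 13, Oakdale 2 (total 19).

Stonebridge: 3, Rivermont: 1, Claybrook: 13, Oakdale: 2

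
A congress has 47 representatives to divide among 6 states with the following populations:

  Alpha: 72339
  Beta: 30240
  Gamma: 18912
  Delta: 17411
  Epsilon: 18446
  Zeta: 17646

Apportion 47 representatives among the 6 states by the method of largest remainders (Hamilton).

The standard divisor is 174994/47 ≈ 3723.277.
Standard quotas: Alpha 19.4289, Beta 8.1219, Gamma 5.0794, Delta 4.6763, Epsilon 4.9542, Zeta 4.7394.
Lower quotas: Alpha 19, Beta 8, Gamma 5, Delta 4, Epsilon 4, Zeta 4 (sum 44, leaving 3 seats).
Remainders in descending order: Epsilon 0.9542, Zeta 0.7394, Delta 0.6763, Alpha 0.4289, Beta 0.1219, Gamma 0.0794.
Largest remainders: Epsilon, Zeta, Delta receive the extra seats.

Alpha 19, Beta 8, Gamma 5, Delta 5, Epsilon 5, Zeta 5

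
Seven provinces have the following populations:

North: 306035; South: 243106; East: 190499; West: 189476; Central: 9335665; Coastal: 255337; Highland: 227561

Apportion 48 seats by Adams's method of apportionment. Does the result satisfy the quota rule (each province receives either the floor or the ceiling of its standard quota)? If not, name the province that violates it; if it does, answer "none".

Standard quotas: North 1.367, South 1.086, East 0.851, West 0.846, Central 41.694, Coastal 1.140, Highland 1.016.
Adams allocation: North 2, South 2, East 1, West 1, Central 39, Coastal 2, Highland 1.
Central has quota 41.694 (lower 41, upper 42) but receives 39 — outside the quota interval.

Central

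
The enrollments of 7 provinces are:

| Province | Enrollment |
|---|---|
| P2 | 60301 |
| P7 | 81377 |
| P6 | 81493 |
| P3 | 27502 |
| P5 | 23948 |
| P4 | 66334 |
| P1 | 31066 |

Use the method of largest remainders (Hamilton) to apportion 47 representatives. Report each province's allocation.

P2 8, P7 10, P6 10, P3 4, P5 3, P4 8, P1 4

Total 372021; standard divisor 372021/47 ≈ 7915.34.
Standard quotas: P2 7.6182, P7 10.2809, P6 10.2956, P3 3.4745, P5 3.0255, P4 8.3804, P1 3.9248.
Lower quotas: P2 7, P7 10, P6 10, P3 3, P5 3, P4 8, P1 3 (sum 44, leaving 3 seats).
Remainders in descending order: P1 0.9248, P2 0.6182, P3 0.4745, P4 0.3804, P6 0.2956, P7 0.2809, P5 0.0255.
Largest remainders: P1, P2, P3 receive the extra seats.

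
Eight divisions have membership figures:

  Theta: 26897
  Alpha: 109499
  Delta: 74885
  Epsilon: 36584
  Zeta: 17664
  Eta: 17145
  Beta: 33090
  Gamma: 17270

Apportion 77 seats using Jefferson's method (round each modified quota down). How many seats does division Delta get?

18

Standard divisor 333034/77 ≈ 4325.117; standard quotas: Theta 6.219, Alpha 25.317, Delta 17.314, Epsilon 8.458, Zeta 4.084, Eta 3.964, Beta 7.651, Gamma 3.993.
Rounding down gives 6, 25, 17, 8, 4, 3, 7, 3 = 73 seats, so the divisor must be adjusted.
With modified divisor 4150: modified quotas Theta 6.481, Alpha 26.385, Delta 18.045, Epsilon 8.815, Zeta 4.256, Eta 4.131, Beta 7.973, Gamma 4.161.
Rounding down: Theta 6, Alpha 26, Delta 18, Epsilon 8, Zeta 4, Eta 4, Beta 7, Gamma 4 (total 77).
Delta receives 18.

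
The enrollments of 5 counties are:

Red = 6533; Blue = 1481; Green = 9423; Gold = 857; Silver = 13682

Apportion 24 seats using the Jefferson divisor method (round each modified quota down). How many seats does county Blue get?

1

Standard divisor 31976/24 ≈ 1332.333; standard quotas: Red 4.903, Blue 1.112, Green 7.073, Gold 0.643, Silver 10.269.
Rounding down gives 4, 1, 7, 0, 10 = 22 seats, so the divisor must be adjusted.
With modified divisor 1200: modified quotas Red 5.444, Blue 1.234, Green 7.853, Gold 0.714, Silver 11.402.
Rounding down: Red 5, Blue 1, Green 7, Gold 0, Silver 11 (total 24).
Blue receives 1.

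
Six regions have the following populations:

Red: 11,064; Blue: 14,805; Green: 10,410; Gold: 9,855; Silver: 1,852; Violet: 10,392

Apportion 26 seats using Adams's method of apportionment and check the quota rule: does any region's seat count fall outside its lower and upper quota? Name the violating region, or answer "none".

Standard quotas: Red 4.928, Blue 6.594, Green 4.636, Gold 4.389, Silver 0.825, Violet 4.628.
Adams allocation: Red 5, Blue 6, Green 5, Gold 4, Silver 1, Violet 5.
Every allocation lies between the lower and upper quota.

none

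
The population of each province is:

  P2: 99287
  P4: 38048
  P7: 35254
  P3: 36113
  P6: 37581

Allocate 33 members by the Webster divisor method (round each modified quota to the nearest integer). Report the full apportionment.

Standard divisor 246283/33 ≈ 7463.121; standard quotas: P2 13.304, P4 5.098, P7 4.724, P3 4.839, P6 5.036.
Rounding to the nearest integer gives P2 13, P4 5, P7 5, P3 5, P6 5 — total 33, matching the house size, so no adjustment is needed.

P2 13, P4 5, P7 5, P3 5, P6 5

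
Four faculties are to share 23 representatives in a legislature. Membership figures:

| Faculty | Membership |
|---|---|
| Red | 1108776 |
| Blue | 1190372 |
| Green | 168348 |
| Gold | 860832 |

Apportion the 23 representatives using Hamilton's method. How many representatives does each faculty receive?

Standard divisor: 3328328 ÷ 23 ≈ 144709.913.
Standard quotas: Red 7.6621, Blue 8.2259, Green 1.1633, Gold 5.9487.
Lower quotas: Red 7, Blue 8, Green 1, Gold 5 (sum 21, leaving 2 seats).
Remainders in descending order: Gold 0.9487, Red 0.6621, Blue 0.2259, Green 0.1633.
Largest remainders: Gold, Red receive the extra seats.

Red: 8, Blue: 8, Green: 1, Gold: 6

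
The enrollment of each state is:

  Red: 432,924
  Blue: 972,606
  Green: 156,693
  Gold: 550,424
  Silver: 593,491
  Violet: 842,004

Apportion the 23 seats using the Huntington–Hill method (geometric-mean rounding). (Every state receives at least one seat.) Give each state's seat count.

With divisor 156311: modified quotas Red 2.770, Blue 6.222, Green 1.002, Gold 3.521, Silver 3.797, Violet 5.387.
Geometric-mean thresholds: Red √(2·3)=2.449, Blue √(6·7)=6.481, Green √(1·2)=1.414, Gold √(3·4)=3.464, Silver √(3·4)=3.464, Violet √(5·6)=5.477.
Each quota rounded against its threshold gives Red 3, Blue 6, Green 1, Gold 4, Silver 4, Violet 5 (total 23).

Red 3, Blue 6, Green 1, Gold 4, Silver 4, Violet 5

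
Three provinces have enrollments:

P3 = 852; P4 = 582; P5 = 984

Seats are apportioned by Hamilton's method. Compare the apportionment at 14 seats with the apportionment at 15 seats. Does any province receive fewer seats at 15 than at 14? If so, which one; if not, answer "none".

At 14 seats: P3 5, P4 3, P5 6.
At 15 seats: P3 5, P4 4, P5 6.
No province's allocation decreased.

none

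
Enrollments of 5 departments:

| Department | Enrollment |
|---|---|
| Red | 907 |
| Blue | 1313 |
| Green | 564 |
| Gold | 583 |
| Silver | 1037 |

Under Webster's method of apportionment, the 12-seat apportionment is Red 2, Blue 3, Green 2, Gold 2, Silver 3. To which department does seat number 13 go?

Blue

Priority for the next seat is population ÷ (current seats + 0.5).
Priorities: Red 362.800, Blue 375.143, Green 225.600, Gold 233.200, Silver 296.286.
Highest priority: Blue.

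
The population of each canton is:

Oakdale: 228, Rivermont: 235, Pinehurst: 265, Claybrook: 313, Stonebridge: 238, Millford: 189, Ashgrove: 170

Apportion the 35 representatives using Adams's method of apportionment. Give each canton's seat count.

Standard divisor 1638/35 ≈ 46.8; standard quotas: Oakdale 4.872, Rivermont 5.021, Pinehurst 5.662, Claybrook 6.688, Stonebridge 5.085, Millford 4.038, Ashgrove 3.632.
Rounding up gives 5, 6, 6, 7, 6, 5, 4 = 39 seats, so the divisor must be adjusted.
With modified divisor 52.6: modified quotas Oakdale 4.335, Rivermont 4.468, Pinehurst 5.038, Claybrook 5.951, Stonebridge 4.525, Millford 3.593, Ashgrove 3.232.
Rounding up: Oakdale 5, Rivermont 5, Pinehurst 6, Claybrook 6, Stonebridge 5, Millford 4, Ashgrove 4 (total 35).

Oakdale=5, Rivermont=5, Pinehurst=6, Claybrook=6, Stonebridge=5, Millford=4, Ashgrove=4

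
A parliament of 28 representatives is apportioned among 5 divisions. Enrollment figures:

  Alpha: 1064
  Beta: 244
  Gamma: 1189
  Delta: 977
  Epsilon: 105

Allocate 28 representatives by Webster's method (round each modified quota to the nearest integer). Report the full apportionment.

Alpha=8; Beta=2; Gamma=9; Delta=8; Epsilon=1

Standard divisor 3579/28 ≈ 127.821; standard quotas: Alpha 8.324, Beta 1.909, Gamma 9.302, Delta 7.643, Epsilon 0.821.
Rounding to the nearest integer gives Alpha 8, Beta 2, Gamma 9, Delta 8, Epsilon 1 — total 28, matching the house size, so no adjustment is needed.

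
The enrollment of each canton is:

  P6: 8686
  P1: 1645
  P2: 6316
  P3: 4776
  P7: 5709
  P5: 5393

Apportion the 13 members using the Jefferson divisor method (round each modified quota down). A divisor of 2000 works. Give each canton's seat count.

With modified divisor 2000: modified quotas P6 4.343, P1 0.823, P2 3.158, P3 2.388, P7 2.854, P5 2.696.
Rounding down: P6 4, P1 0, P2 3, P3 2, P7 2, P5 2 (total 13).

P6: 4, P1: 0, P2: 3, P3: 2, P7: 2, P5: 2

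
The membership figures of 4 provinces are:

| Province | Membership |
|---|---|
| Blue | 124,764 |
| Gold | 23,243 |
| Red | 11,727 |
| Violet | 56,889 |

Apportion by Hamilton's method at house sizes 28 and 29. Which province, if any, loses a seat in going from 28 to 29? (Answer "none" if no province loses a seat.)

Red

At 28 seats: Blue 16, Gold 3, Red 2, Violet 7.
At 29 seats: Blue 17, Gold 3, Red 1, Violet 8.
Red drops from 2 to 1.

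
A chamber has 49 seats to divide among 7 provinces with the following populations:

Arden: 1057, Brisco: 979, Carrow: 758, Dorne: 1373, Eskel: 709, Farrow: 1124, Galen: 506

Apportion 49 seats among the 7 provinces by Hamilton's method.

Arden 8, Brisco 7, Carrow 6, Dorne 10, Eskel 5, Farrow 9, Galen 4

Total 6506; standard divisor 6506/49 ≈ 132.776.
Standard quotas: Arden 7.961, Brisco 7.373, Carrow 5.709, Dorne 10.341, Eskel 5.340, Farrow 8.465, Galen 3.811.
Lower quotas: Arden 7, Brisco 7, Carrow 5, Dorne 10, Eskel 5, Farrow 8, Galen 3 (sum 45, leaving 4 seats).
Remainders in descending order: Arden 0.961, Galen 0.811, Carrow 0.709, Farrow 0.465, Brisco 0.373, Dorne 0.341, Eskel 0.340.
Largest remainders: Arden, Galen, Carrow, Farrow receive the extra seats.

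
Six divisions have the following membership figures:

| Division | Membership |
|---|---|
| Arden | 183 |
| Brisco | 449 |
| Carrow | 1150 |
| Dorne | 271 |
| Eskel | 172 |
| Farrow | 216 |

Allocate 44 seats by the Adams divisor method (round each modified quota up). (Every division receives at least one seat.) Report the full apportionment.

Arden 4, Brisco 8, Carrow 20, Dorne 5, Eskel 3, Farrow 4

Standard divisor 2441/44 ≈ 55.477; standard quotas: Arden 3.299, Brisco 8.093, Carrow 20.729, Dorne 4.885, Eskel 3.100, Farrow 3.893.
Rounding up gives 4, 9, 21, 5, 4, 4 = 47 seats, so the divisor must be adjusted.
With modified divisor 60: modified quotas Arden 3.050, Brisco 7.483, Carrow 19.167, Dorne 4.517, Eskel 2.867, Farrow 3.600.
Rounding up: Arden 4, Brisco 8, Carrow 20, Dorne 5, Eskel 3, Farrow 4 (total 44).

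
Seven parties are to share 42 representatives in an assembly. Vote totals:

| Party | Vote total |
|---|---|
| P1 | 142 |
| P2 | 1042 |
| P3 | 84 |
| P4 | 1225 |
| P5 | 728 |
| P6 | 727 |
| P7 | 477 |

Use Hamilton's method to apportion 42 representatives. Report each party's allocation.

P1 1, P2 10, P3 1, P4 12, P5 7, P6 7, P7 4

Standard divisor: 4425 ÷ 42 ≈ 105.357.
Standard quotas: P1 1.348, P2 9.890, P3 0.797, P4 11.627, P5 6.910, P6 6.900, P7 4.527.
Lower quotas: P1 1, P2 9, P3 0, P4 11, P5 6, P6 6, P7 4 (sum 37, leaving 5 seats).
Remainders in descending order: P5 0.910, P6 0.900, P2 0.890, P3 0.797, P4 0.627, P7 0.527, P1 0.348.
The surplus seats go to P5, P6, P2, P3, P4.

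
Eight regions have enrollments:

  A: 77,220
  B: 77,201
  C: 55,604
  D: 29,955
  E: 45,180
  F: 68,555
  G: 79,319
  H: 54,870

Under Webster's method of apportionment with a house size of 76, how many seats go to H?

Standard divisor 487904/76 ≈ 6419.789; standard quotas: A 12.028, B 12.025, C 8.661, D 4.666, E 7.038, F 10.679, G 12.355, H 8.547.
Rounding to the nearest integer gives 12, 12, 9, 5, 7, 11, 12, 9 = 77 seats, so the divisor must be adjusted.
With modified divisor 6500: modified quotas A 11.880, B 11.877, C 8.554, D 4.608, E 6.951, F 10.547, G 12.203, H 8.442.
Rounding to the nearest integer: A 12, B 12, C 9, D 5, E 7, F 11, G 12, H 8 (total 76).
H receives 8.

8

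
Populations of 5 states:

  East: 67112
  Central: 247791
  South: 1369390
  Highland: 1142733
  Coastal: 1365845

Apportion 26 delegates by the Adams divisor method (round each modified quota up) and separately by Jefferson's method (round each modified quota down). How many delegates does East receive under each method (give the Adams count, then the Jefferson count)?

1 and 0

Adams: East 1, Central 2, South 8, Highland 7, Coastal 8.
Jefferson: East 0, Central 1, South 9, Highland 7, Coastal 9.
East gets 1 under Adams and 0 under Jefferson.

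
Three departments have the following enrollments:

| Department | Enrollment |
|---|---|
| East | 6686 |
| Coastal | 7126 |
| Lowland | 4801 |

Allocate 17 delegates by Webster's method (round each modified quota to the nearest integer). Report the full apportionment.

East=6; Coastal=7; Lowland=4

Standard divisor 18613/17 ≈ 1094.882; standard quotas: East 6.107, Coastal 6.508, Lowland 4.385.
Rounding to the nearest integer gives East 6, Coastal 7, Lowland 4 — total 17, matching the house size, so no adjustment is needed.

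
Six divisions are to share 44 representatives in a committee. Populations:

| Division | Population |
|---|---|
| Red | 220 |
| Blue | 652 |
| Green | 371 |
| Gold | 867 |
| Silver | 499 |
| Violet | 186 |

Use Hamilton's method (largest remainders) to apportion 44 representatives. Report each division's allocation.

Red: 3; Blue: 10; Green: 6; Gold: 14; Silver: 8; Violet: 3

The standard divisor is 2795/44 ≈ 63.523.
Standard quotas: Red 3.463, Blue 10.264, Green 5.840, Gold 13.649, Silver 7.855, Violet 2.928.
Lower quotas: Red 3, Blue 10, Green 5, Gold 13, Silver 7, Violet 2 (sum 40, leaving 4 seats).
Remainders in descending order: Violet 0.928, Silver 0.855, Green 0.840, Gold 0.649, Red 0.463, Blue 0.264.
Largest remainders: Violet, Silver, Green, Gold receive the extra seats.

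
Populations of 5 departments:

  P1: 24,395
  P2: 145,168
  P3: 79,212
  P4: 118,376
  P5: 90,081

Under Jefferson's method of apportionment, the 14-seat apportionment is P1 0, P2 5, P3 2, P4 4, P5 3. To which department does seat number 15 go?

P3

Priority for the next seat is population ÷ (current seats + 1).
Priorities: P1 24395.000, P2 24194.667, P3 26404.000, P4 23675.200, P5 22520.250.
Highest priority: P3.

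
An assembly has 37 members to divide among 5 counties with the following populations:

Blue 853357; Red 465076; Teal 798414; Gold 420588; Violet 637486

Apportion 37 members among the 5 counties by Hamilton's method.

Blue 10, Red 5, Teal 9, Gold 5, Violet 8

The standard divisor is 3174921/37 ≈ 85808.676.
Standard quotas: Blue 9.9449, Red 5.4199, Teal 9.3046, Gold 4.9015, Violet 7.4292.
Lower quotas: Blue 9, Red 5, Teal 9, Gold 4, Violet 7 (sum 34, leaving 3 seats).
Remainders in descending order: Blue 0.9449, Gold 0.9015, Violet 0.4292, Red 0.4199, Teal 0.3046.
The surplus seats go to Blue, Gold, Violet.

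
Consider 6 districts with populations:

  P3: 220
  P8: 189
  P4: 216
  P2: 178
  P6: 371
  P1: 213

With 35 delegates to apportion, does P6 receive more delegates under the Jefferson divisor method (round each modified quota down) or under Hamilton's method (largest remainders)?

Jefferson: P3 6, P8 5, P4 5, P2 4, P6 10, P1 5.
Hamilton: P3 6, P8 5, P4 5, P2 5, P6 9, P1 5.
P6 gets 10 under Jefferson and 9 under Hamilton.

Jefferson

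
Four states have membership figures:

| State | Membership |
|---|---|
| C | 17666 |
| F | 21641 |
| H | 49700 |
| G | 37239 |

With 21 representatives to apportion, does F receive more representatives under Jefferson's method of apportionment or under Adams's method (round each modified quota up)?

Jefferson: C 3, F 3, H 9, G 6.
Adams: C 3, F 4, H 8, G 6.
F gets 3 under Jefferson and 4 under Adams.

Adams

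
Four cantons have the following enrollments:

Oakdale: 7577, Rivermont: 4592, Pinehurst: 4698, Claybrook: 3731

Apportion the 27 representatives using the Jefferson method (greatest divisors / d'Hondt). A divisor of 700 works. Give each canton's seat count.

Oakdale=10; Rivermont=6; Pinehurst=6; Claybrook=5

With modified divisor 700: modified quotas Oakdale 10.824, Rivermont 6.560, Pinehurst 6.711, Claybrook 5.330.
Rounding down: Oakdale 10, Rivermont 6, Pinehurst 6, Claybrook 5 (total 27).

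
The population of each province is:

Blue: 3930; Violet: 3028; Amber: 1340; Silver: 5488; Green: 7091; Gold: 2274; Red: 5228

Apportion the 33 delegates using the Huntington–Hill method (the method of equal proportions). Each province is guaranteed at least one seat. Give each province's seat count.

Blue 5; Violet 3; Amber 2; Silver 6; Green 8; Gold 3; Red 6

With divisor 876: modified quotas Blue 4.486, Violet 3.457, Amber 1.530, Silver 6.265, Green 8.095, Gold 2.596, Red 5.968.
Geometric-mean thresholds: Blue √(4·5)=4.472, Violet √(3·4)=3.464, Amber √(1·2)=1.414, Silver √(6·7)=6.481, Green √(8·9)=8.485, Gold √(2·3)=2.449, Red √(5·6)=5.477.
Each quota rounded against its threshold gives Blue 5, Violet 3, Amber 2, Silver 6, Green 8, Gold 3, Red 6 (total 33).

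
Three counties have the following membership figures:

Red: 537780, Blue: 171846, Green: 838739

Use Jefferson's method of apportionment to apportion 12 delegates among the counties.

Red 4; Blue 1; Green 7

Standard divisor 1548365/12 ≈ 129030.417; standard quotas: Red 4.168, Blue 1.332, Green 6.500.
Rounding down gives 4, 1, 6 = 11 seats, so the divisor must be adjusted.
With modified divisor 113700: modified quotas Red 4.730, Blue 1.511, Green 7.377.
Rounding down: Red 4, Blue 1, Green 7 (total 12).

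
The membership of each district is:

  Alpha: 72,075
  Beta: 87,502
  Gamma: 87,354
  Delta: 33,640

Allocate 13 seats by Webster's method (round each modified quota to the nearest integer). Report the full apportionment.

Alpha 3, Beta 4, Gamma 4, Delta 2

Standard divisor 280571/13 ≈ 21582.385; standard quotas: Alpha 3.340, Beta 4.054, Gamma 4.047, Delta 1.559.
Rounding to the nearest integer gives Alpha 3, Beta 4, Gamma 4, Delta 2 — total 13, matching the house size, so no adjustment is needed.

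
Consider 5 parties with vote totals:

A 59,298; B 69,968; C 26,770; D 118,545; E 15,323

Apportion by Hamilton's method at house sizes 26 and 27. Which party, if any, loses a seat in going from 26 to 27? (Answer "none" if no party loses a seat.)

At 26 seats: A 5, B 6, C 3, D 11, E 1.
At 27 seats: A 6, B 7, C 2, D 11, E 1.
C drops from 3 to 2.

C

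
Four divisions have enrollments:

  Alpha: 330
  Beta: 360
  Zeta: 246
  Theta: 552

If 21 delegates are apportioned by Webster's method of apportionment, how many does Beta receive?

Standard divisor 1488/21 ≈ 70.857; standard quotas: Alpha 4.657, Beta 5.081, Zeta 3.472, Theta 7.790.
Rounding to the nearest integer gives Alpha 5, Beta 5, Zeta 3, Theta 8 — total 21, matching the house size, so no adjustment is needed.
Beta receives 5.

5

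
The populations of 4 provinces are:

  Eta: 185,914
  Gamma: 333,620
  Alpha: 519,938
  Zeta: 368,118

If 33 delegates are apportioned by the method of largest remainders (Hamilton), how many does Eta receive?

4

The standard divisor is 1407590/33 ≈ 42654.242.
Standard quotas: Eta 4.3586, Gamma 7.8215, Alpha 12.1896, Zeta 8.6303.
Lower quotas: Eta 4, Gamma 7, Alpha 12, Zeta 8 (sum 31, leaving 2 seats).
Remainders in descending order: Gamma 0.8215, Zeta 0.6303, Eta 0.3586, Alpha 0.1896.
Largest remainders: Gamma, Zeta receive the extra seats.
Eta receives 4.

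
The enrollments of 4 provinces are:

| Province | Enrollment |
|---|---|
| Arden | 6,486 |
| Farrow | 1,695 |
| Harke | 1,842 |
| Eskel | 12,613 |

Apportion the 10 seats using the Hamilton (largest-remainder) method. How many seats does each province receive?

Arden: 3, Farrow: 1, Harke: 1, Eskel: 5

Standard divisor: 22636 ÷ 10 ≈ 2263.6.
Standard quotas: Arden 2.8653, Farrow 0.7488, Harke 0.8137, Eskel 5.5721.
Lower quotas: Arden 2, Farrow 0, Harke 0, Eskel 5 (sum 7, leaving 3 seats).
Remainders in descending order: Arden 0.8653, Harke 0.8137, Farrow 0.7488, Eskel 0.5721.
The surplus seats go to Arden, Harke, Farrow.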